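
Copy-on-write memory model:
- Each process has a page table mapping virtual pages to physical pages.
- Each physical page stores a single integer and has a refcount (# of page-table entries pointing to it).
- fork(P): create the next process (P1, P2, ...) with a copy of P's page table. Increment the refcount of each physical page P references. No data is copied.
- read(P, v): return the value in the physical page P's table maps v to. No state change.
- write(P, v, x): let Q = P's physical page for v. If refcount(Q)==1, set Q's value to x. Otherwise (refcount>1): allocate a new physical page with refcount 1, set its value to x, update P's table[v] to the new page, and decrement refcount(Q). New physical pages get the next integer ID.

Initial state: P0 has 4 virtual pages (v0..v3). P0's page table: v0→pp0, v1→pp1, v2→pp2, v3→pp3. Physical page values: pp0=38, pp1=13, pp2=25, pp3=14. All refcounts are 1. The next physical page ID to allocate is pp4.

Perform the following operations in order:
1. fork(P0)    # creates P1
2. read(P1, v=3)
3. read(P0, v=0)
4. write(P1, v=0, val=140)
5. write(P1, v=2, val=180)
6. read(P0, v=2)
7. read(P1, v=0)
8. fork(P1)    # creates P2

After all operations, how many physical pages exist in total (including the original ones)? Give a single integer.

Op 1: fork(P0) -> P1. 4 ppages; refcounts: pp0:2 pp1:2 pp2:2 pp3:2
Op 2: read(P1, v3) -> 14. No state change.
Op 3: read(P0, v0) -> 38. No state change.
Op 4: write(P1, v0, 140). refcount(pp0)=2>1 -> COPY to pp4. 5 ppages; refcounts: pp0:1 pp1:2 pp2:2 pp3:2 pp4:1
Op 5: write(P1, v2, 180). refcount(pp2)=2>1 -> COPY to pp5. 6 ppages; refcounts: pp0:1 pp1:2 pp2:1 pp3:2 pp4:1 pp5:1
Op 6: read(P0, v2) -> 25. No state change.
Op 7: read(P1, v0) -> 140. No state change.
Op 8: fork(P1) -> P2. 6 ppages; refcounts: pp0:1 pp1:3 pp2:1 pp3:3 pp4:2 pp5:2

Answer: 6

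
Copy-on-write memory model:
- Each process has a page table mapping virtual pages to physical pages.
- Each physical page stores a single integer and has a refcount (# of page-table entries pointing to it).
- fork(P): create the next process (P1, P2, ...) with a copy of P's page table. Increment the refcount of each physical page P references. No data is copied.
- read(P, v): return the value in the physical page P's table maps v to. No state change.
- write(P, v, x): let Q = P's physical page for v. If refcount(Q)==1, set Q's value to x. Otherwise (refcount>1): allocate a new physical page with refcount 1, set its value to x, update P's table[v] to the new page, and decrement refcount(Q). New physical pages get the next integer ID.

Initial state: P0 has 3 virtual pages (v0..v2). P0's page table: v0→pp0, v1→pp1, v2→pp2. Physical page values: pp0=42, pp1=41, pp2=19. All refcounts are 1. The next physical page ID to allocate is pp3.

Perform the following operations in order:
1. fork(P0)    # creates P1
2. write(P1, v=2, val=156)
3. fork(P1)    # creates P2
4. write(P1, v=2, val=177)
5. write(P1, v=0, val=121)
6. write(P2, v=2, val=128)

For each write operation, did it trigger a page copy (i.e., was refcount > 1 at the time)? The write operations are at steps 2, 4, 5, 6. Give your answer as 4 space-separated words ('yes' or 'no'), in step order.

Op 1: fork(P0) -> P1. 3 ppages; refcounts: pp0:2 pp1:2 pp2:2
Op 2: write(P1, v2, 156). refcount(pp2)=2>1 -> COPY to pp3. 4 ppages; refcounts: pp0:2 pp1:2 pp2:1 pp3:1
Op 3: fork(P1) -> P2. 4 ppages; refcounts: pp0:3 pp1:3 pp2:1 pp3:2
Op 4: write(P1, v2, 177). refcount(pp3)=2>1 -> COPY to pp4. 5 ppages; refcounts: pp0:3 pp1:3 pp2:1 pp3:1 pp4:1
Op 5: write(P1, v0, 121). refcount(pp0)=3>1 -> COPY to pp5. 6 ppages; refcounts: pp0:2 pp1:3 pp2:1 pp3:1 pp4:1 pp5:1
Op 6: write(P2, v2, 128). refcount(pp3)=1 -> write in place. 6 ppages; refcounts: pp0:2 pp1:3 pp2:1 pp3:1 pp4:1 pp5:1

yes yes yes no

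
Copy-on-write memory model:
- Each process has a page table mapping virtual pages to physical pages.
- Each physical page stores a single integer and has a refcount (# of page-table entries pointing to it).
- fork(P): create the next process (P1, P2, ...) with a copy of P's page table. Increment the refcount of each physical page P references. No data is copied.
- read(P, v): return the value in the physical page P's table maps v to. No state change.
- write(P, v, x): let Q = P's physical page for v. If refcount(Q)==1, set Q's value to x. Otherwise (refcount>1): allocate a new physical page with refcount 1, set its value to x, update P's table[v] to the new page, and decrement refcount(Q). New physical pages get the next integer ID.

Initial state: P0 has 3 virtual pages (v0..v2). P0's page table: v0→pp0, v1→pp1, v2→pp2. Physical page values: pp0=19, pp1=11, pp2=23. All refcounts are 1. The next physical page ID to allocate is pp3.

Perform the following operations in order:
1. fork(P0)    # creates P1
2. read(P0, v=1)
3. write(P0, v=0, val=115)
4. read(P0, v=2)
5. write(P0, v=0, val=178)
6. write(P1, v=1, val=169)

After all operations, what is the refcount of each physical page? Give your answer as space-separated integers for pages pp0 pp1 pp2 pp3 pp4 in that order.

Answer: 1 1 2 1 1

Derivation:
Op 1: fork(P0) -> P1. 3 ppages; refcounts: pp0:2 pp1:2 pp2:2
Op 2: read(P0, v1) -> 11. No state change.
Op 3: write(P0, v0, 115). refcount(pp0)=2>1 -> COPY to pp3. 4 ppages; refcounts: pp0:1 pp1:2 pp2:2 pp3:1
Op 4: read(P0, v2) -> 23. No state change.
Op 5: write(P0, v0, 178). refcount(pp3)=1 -> write in place. 4 ppages; refcounts: pp0:1 pp1:2 pp2:2 pp3:1
Op 6: write(P1, v1, 169). refcount(pp1)=2>1 -> COPY to pp4. 5 ppages; refcounts: pp0:1 pp1:1 pp2:2 pp3:1 pp4:1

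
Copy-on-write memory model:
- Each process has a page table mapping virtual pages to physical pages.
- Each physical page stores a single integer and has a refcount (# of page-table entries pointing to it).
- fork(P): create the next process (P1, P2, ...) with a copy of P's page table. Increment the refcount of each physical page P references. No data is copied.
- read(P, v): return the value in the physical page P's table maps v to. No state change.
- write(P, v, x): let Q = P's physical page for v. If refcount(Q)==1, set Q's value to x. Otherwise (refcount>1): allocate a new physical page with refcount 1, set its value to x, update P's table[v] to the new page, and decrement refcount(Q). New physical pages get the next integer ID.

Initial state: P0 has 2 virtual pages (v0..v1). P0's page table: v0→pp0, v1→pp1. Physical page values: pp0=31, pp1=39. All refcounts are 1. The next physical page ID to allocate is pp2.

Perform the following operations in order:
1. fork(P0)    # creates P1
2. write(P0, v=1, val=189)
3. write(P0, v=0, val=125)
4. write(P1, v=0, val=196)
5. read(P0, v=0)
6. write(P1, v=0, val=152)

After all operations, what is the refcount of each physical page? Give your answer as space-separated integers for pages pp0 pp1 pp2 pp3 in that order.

Answer: 1 1 1 1

Derivation:
Op 1: fork(P0) -> P1. 2 ppages; refcounts: pp0:2 pp1:2
Op 2: write(P0, v1, 189). refcount(pp1)=2>1 -> COPY to pp2. 3 ppages; refcounts: pp0:2 pp1:1 pp2:1
Op 3: write(P0, v0, 125). refcount(pp0)=2>1 -> COPY to pp3. 4 ppages; refcounts: pp0:1 pp1:1 pp2:1 pp3:1
Op 4: write(P1, v0, 196). refcount(pp0)=1 -> write in place. 4 ppages; refcounts: pp0:1 pp1:1 pp2:1 pp3:1
Op 5: read(P0, v0) -> 125. No state change.
Op 6: write(P1, v0, 152). refcount(pp0)=1 -> write in place. 4 ppages; refcounts: pp0:1 pp1:1 pp2:1 pp3:1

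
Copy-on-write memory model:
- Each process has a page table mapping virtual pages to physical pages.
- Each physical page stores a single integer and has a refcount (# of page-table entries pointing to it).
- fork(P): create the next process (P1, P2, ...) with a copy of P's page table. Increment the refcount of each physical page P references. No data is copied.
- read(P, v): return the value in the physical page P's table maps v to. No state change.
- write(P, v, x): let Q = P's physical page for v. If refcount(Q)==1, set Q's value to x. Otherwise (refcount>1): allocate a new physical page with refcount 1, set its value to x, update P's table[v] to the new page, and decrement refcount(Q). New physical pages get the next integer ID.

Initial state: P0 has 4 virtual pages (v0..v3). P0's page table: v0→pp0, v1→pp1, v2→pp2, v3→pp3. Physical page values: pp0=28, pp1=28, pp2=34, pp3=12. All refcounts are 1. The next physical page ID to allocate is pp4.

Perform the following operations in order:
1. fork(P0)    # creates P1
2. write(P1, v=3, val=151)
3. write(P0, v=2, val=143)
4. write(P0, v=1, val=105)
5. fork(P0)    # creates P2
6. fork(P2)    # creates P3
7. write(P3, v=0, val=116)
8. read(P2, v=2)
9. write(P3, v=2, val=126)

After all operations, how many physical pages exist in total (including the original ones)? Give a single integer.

Answer: 9

Derivation:
Op 1: fork(P0) -> P1. 4 ppages; refcounts: pp0:2 pp1:2 pp2:2 pp3:2
Op 2: write(P1, v3, 151). refcount(pp3)=2>1 -> COPY to pp4. 5 ppages; refcounts: pp0:2 pp1:2 pp2:2 pp3:1 pp4:1
Op 3: write(P0, v2, 143). refcount(pp2)=2>1 -> COPY to pp5. 6 ppages; refcounts: pp0:2 pp1:2 pp2:1 pp3:1 pp4:1 pp5:1
Op 4: write(P0, v1, 105). refcount(pp1)=2>1 -> COPY to pp6. 7 ppages; refcounts: pp0:2 pp1:1 pp2:1 pp3:1 pp4:1 pp5:1 pp6:1
Op 5: fork(P0) -> P2. 7 ppages; refcounts: pp0:3 pp1:1 pp2:1 pp3:2 pp4:1 pp5:2 pp6:2
Op 6: fork(P2) -> P3. 7 ppages; refcounts: pp0:4 pp1:1 pp2:1 pp3:3 pp4:1 pp5:3 pp6:3
Op 7: write(P3, v0, 116). refcount(pp0)=4>1 -> COPY to pp7. 8 ppages; refcounts: pp0:3 pp1:1 pp2:1 pp3:3 pp4:1 pp5:3 pp6:3 pp7:1
Op 8: read(P2, v2) -> 143. No state change.
Op 9: write(P3, v2, 126). refcount(pp5)=3>1 -> COPY to pp8. 9 ppages; refcounts: pp0:3 pp1:1 pp2:1 pp3:3 pp4:1 pp5:2 pp6:3 pp7:1 pp8:1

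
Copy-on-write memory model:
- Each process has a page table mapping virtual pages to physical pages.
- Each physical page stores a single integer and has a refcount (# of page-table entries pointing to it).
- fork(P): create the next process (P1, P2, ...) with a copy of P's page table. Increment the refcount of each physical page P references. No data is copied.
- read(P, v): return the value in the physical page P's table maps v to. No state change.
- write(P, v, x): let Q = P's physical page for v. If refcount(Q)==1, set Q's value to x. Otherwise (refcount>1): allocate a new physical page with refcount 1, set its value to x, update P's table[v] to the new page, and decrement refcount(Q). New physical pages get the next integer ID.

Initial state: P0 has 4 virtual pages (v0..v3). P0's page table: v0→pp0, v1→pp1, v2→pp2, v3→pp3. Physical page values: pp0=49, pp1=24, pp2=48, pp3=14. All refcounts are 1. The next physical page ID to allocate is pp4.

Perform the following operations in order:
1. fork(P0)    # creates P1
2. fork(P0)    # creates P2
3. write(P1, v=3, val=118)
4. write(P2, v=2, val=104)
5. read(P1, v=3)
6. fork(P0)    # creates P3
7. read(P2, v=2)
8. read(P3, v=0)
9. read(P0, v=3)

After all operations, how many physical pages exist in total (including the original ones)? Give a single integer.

Op 1: fork(P0) -> P1. 4 ppages; refcounts: pp0:2 pp1:2 pp2:2 pp3:2
Op 2: fork(P0) -> P2. 4 ppages; refcounts: pp0:3 pp1:3 pp2:3 pp3:3
Op 3: write(P1, v3, 118). refcount(pp3)=3>1 -> COPY to pp4. 5 ppages; refcounts: pp0:3 pp1:3 pp2:3 pp3:2 pp4:1
Op 4: write(P2, v2, 104). refcount(pp2)=3>1 -> COPY to pp5. 6 ppages; refcounts: pp0:3 pp1:3 pp2:2 pp3:2 pp4:1 pp5:1
Op 5: read(P1, v3) -> 118. No state change.
Op 6: fork(P0) -> P3. 6 ppages; refcounts: pp0:4 pp1:4 pp2:3 pp3:3 pp4:1 pp5:1
Op 7: read(P2, v2) -> 104. No state change.
Op 8: read(P3, v0) -> 49. No state change.
Op 9: read(P0, v3) -> 14. No state change.

Answer: 6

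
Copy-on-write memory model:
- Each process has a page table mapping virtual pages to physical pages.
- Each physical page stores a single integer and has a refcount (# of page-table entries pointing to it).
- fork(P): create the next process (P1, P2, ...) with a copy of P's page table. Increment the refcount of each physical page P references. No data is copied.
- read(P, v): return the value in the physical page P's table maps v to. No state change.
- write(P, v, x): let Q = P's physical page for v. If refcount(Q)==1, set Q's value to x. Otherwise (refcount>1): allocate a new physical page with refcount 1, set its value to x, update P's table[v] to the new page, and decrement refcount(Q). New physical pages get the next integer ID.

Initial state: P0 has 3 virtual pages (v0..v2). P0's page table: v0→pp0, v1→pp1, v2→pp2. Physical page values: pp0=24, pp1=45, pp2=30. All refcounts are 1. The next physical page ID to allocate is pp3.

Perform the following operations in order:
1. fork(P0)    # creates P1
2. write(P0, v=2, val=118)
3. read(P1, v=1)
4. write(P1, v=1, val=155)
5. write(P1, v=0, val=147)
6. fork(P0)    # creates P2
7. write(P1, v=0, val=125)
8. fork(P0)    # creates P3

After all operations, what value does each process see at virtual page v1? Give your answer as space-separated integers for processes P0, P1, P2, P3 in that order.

Answer: 45 155 45 45

Derivation:
Op 1: fork(P0) -> P1. 3 ppages; refcounts: pp0:2 pp1:2 pp2:2
Op 2: write(P0, v2, 118). refcount(pp2)=2>1 -> COPY to pp3. 4 ppages; refcounts: pp0:2 pp1:2 pp2:1 pp3:1
Op 3: read(P1, v1) -> 45. No state change.
Op 4: write(P1, v1, 155). refcount(pp1)=2>1 -> COPY to pp4. 5 ppages; refcounts: pp0:2 pp1:1 pp2:1 pp3:1 pp4:1
Op 5: write(P1, v0, 147). refcount(pp0)=2>1 -> COPY to pp5. 6 ppages; refcounts: pp0:1 pp1:1 pp2:1 pp3:1 pp4:1 pp5:1
Op 6: fork(P0) -> P2. 6 ppages; refcounts: pp0:2 pp1:2 pp2:1 pp3:2 pp4:1 pp5:1
Op 7: write(P1, v0, 125). refcount(pp5)=1 -> write in place. 6 ppages; refcounts: pp0:2 pp1:2 pp2:1 pp3:2 pp4:1 pp5:1
Op 8: fork(P0) -> P3. 6 ppages; refcounts: pp0:3 pp1:3 pp2:1 pp3:3 pp4:1 pp5:1
P0: v1 -> pp1 = 45
P1: v1 -> pp4 = 155
P2: v1 -> pp1 = 45
P3: v1 -> pp1 = 45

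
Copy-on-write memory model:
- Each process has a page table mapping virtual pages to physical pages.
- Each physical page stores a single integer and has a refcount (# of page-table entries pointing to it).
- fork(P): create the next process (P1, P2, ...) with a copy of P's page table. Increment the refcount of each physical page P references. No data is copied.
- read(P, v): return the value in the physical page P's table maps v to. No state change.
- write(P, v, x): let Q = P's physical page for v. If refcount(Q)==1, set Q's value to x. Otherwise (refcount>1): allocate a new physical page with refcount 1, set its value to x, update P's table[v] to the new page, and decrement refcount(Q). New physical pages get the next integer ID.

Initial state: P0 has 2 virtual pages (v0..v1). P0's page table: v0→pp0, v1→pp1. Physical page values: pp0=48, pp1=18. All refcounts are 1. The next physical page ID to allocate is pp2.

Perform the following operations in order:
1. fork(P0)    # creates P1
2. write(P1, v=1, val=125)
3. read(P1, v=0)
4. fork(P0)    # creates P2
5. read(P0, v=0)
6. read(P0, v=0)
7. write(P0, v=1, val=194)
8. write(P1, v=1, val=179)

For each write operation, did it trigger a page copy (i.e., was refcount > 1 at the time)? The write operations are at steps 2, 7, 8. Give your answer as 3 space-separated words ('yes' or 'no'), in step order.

Op 1: fork(P0) -> P1. 2 ppages; refcounts: pp0:2 pp1:2
Op 2: write(P1, v1, 125). refcount(pp1)=2>1 -> COPY to pp2. 3 ppages; refcounts: pp0:2 pp1:1 pp2:1
Op 3: read(P1, v0) -> 48. No state change.
Op 4: fork(P0) -> P2. 3 ppages; refcounts: pp0:3 pp1:2 pp2:1
Op 5: read(P0, v0) -> 48. No state change.
Op 6: read(P0, v0) -> 48. No state change.
Op 7: write(P0, v1, 194). refcount(pp1)=2>1 -> COPY to pp3. 4 ppages; refcounts: pp0:3 pp1:1 pp2:1 pp3:1
Op 8: write(P1, v1, 179). refcount(pp2)=1 -> write in place. 4 ppages; refcounts: pp0:3 pp1:1 pp2:1 pp3:1

yes yes no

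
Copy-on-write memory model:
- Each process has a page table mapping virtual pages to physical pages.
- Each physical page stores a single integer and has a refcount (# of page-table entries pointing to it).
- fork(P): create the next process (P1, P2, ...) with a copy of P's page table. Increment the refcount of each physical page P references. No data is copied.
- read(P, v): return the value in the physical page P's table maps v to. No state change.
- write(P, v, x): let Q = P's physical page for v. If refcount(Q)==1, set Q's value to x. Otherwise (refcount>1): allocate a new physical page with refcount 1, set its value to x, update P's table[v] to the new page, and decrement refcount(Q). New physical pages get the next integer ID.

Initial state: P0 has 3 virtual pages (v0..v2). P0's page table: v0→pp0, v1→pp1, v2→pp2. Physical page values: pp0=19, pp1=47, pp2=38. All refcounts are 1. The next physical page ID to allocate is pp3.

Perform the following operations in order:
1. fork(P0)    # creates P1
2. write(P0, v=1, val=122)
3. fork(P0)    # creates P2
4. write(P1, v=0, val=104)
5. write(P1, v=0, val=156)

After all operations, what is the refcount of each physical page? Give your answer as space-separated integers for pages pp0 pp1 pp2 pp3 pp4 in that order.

Op 1: fork(P0) -> P1. 3 ppages; refcounts: pp0:2 pp1:2 pp2:2
Op 2: write(P0, v1, 122). refcount(pp1)=2>1 -> COPY to pp3. 4 ppages; refcounts: pp0:2 pp1:1 pp2:2 pp3:1
Op 3: fork(P0) -> P2. 4 ppages; refcounts: pp0:3 pp1:1 pp2:3 pp3:2
Op 4: write(P1, v0, 104). refcount(pp0)=3>1 -> COPY to pp4. 5 ppages; refcounts: pp0:2 pp1:1 pp2:3 pp3:2 pp4:1
Op 5: write(P1, v0, 156). refcount(pp4)=1 -> write in place. 5 ppages; refcounts: pp0:2 pp1:1 pp2:3 pp3:2 pp4:1

Answer: 2 1 3 2 1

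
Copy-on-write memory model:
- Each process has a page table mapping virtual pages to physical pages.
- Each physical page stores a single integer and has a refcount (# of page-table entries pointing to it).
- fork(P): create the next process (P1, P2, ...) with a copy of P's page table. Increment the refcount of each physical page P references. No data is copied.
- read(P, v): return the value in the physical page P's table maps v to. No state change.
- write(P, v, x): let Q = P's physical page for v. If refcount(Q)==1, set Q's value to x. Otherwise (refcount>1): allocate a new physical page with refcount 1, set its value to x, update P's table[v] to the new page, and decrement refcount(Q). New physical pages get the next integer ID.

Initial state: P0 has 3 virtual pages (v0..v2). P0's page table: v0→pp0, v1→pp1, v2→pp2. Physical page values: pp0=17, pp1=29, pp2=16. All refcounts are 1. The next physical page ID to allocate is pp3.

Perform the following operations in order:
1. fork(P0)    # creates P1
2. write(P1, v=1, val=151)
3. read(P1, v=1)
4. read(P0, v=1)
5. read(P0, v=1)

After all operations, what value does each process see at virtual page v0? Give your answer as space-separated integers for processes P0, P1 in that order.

Op 1: fork(P0) -> P1. 3 ppages; refcounts: pp0:2 pp1:2 pp2:2
Op 2: write(P1, v1, 151). refcount(pp1)=2>1 -> COPY to pp3. 4 ppages; refcounts: pp0:2 pp1:1 pp2:2 pp3:1
Op 3: read(P1, v1) -> 151. No state change.
Op 4: read(P0, v1) -> 29. No state change.
Op 5: read(P0, v1) -> 29. No state change.
P0: v0 -> pp0 = 17
P1: v0 -> pp0 = 17

Answer: 17 17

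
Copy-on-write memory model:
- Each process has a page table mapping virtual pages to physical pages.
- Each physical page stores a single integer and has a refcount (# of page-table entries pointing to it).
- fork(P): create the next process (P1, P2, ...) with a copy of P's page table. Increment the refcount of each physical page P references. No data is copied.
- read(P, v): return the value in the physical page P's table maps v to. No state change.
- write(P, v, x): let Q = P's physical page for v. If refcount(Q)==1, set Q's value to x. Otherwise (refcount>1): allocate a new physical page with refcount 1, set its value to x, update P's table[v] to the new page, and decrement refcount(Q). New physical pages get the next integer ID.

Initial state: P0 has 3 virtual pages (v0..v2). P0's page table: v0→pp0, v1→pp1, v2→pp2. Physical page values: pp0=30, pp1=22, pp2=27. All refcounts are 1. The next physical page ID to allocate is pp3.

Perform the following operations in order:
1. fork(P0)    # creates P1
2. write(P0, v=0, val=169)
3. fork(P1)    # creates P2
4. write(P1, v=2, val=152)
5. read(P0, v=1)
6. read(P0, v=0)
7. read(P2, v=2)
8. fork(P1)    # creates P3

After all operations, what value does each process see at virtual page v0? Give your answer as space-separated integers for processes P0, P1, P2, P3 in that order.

Answer: 169 30 30 30

Derivation:
Op 1: fork(P0) -> P1. 3 ppages; refcounts: pp0:2 pp1:2 pp2:2
Op 2: write(P0, v0, 169). refcount(pp0)=2>1 -> COPY to pp3. 4 ppages; refcounts: pp0:1 pp1:2 pp2:2 pp3:1
Op 3: fork(P1) -> P2. 4 ppages; refcounts: pp0:2 pp1:3 pp2:3 pp3:1
Op 4: write(P1, v2, 152). refcount(pp2)=3>1 -> COPY to pp4. 5 ppages; refcounts: pp0:2 pp1:3 pp2:2 pp3:1 pp4:1
Op 5: read(P0, v1) -> 22. No state change.
Op 6: read(P0, v0) -> 169. No state change.
Op 7: read(P2, v2) -> 27. No state change.
Op 8: fork(P1) -> P3. 5 ppages; refcounts: pp0:3 pp1:4 pp2:2 pp3:1 pp4:2
P0: v0 -> pp3 = 169
P1: v0 -> pp0 = 30
P2: v0 -> pp0 = 30
P3: v0 -> pp0 = 30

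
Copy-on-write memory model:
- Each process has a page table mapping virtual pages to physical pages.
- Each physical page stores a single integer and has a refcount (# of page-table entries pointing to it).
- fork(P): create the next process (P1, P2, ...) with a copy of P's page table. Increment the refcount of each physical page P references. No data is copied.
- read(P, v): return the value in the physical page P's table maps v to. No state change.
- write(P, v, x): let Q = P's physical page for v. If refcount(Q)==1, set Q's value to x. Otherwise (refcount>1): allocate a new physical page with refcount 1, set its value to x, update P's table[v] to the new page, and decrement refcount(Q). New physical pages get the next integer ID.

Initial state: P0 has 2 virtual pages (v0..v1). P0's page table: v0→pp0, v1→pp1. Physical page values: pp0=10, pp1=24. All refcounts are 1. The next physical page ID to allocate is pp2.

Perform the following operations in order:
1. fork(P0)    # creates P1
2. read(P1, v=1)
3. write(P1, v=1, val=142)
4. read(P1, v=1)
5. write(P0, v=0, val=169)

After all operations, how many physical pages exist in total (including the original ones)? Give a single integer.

Answer: 4

Derivation:
Op 1: fork(P0) -> P1. 2 ppages; refcounts: pp0:2 pp1:2
Op 2: read(P1, v1) -> 24. No state change.
Op 3: write(P1, v1, 142). refcount(pp1)=2>1 -> COPY to pp2. 3 ppages; refcounts: pp0:2 pp1:1 pp2:1
Op 4: read(P1, v1) -> 142. No state change.
Op 5: write(P0, v0, 169). refcount(pp0)=2>1 -> COPY to pp3. 4 ppages; refcounts: pp0:1 pp1:1 pp2:1 pp3:1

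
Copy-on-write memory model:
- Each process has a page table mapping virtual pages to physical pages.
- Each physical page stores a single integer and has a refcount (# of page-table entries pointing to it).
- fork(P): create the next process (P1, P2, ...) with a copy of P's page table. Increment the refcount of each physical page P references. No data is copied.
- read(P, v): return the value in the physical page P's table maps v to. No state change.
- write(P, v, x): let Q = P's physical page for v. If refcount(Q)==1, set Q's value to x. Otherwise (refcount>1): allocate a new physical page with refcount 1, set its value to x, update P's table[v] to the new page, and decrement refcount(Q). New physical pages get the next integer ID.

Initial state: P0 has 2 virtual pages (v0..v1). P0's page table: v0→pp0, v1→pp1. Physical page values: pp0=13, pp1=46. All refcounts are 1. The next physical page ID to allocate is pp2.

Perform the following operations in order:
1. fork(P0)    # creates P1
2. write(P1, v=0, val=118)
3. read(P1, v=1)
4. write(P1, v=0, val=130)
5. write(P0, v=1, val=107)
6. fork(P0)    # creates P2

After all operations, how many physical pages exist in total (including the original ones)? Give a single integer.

Op 1: fork(P0) -> P1. 2 ppages; refcounts: pp0:2 pp1:2
Op 2: write(P1, v0, 118). refcount(pp0)=2>1 -> COPY to pp2. 3 ppages; refcounts: pp0:1 pp1:2 pp2:1
Op 3: read(P1, v1) -> 46. No state change.
Op 4: write(P1, v0, 130). refcount(pp2)=1 -> write in place. 3 ppages; refcounts: pp0:1 pp1:2 pp2:1
Op 5: write(P0, v1, 107). refcount(pp1)=2>1 -> COPY to pp3. 4 ppages; refcounts: pp0:1 pp1:1 pp2:1 pp3:1
Op 6: fork(P0) -> P2. 4 ppages; refcounts: pp0:2 pp1:1 pp2:1 pp3:2

Answer: 4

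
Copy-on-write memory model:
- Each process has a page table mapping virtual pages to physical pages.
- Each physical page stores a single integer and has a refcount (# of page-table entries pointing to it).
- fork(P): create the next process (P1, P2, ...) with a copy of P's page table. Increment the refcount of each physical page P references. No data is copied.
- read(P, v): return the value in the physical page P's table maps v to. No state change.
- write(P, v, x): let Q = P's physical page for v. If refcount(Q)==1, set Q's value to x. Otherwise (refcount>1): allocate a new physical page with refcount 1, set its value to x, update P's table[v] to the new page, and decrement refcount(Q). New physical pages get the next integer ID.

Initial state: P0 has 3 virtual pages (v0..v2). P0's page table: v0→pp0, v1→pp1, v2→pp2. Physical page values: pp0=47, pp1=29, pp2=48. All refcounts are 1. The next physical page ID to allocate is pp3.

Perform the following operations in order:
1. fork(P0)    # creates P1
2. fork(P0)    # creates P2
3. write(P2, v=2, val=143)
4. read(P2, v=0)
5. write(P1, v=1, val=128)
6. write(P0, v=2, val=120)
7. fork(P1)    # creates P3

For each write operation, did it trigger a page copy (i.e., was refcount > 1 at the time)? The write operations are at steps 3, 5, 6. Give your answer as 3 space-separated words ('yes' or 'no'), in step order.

Op 1: fork(P0) -> P1. 3 ppages; refcounts: pp0:2 pp1:2 pp2:2
Op 2: fork(P0) -> P2. 3 ppages; refcounts: pp0:3 pp1:3 pp2:3
Op 3: write(P2, v2, 143). refcount(pp2)=3>1 -> COPY to pp3. 4 ppages; refcounts: pp0:3 pp1:3 pp2:2 pp3:1
Op 4: read(P2, v0) -> 47. No state change.
Op 5: write(P1, v1, 128). refcount(pp1)=3>1 -> COPY to pp4. 5 ppages; refcounts: pp0:3 pp1:2 pp2:2 pp3:1 pp4:1
Op 6: write(P0, v2, 120). refcount(pp2)=2>1 -> COPY to pp5. 6 ppages; refcounts: pp0:3 pp1:2 pp2:1 pp3:1 pp4:1 pp5:1
Op 7: fork(P1) -> P3. 6 ppages; refcounts: pp0:4 pp1:2 pp2:2 pp3:1 pp4:2 pp5:1

yes yes yes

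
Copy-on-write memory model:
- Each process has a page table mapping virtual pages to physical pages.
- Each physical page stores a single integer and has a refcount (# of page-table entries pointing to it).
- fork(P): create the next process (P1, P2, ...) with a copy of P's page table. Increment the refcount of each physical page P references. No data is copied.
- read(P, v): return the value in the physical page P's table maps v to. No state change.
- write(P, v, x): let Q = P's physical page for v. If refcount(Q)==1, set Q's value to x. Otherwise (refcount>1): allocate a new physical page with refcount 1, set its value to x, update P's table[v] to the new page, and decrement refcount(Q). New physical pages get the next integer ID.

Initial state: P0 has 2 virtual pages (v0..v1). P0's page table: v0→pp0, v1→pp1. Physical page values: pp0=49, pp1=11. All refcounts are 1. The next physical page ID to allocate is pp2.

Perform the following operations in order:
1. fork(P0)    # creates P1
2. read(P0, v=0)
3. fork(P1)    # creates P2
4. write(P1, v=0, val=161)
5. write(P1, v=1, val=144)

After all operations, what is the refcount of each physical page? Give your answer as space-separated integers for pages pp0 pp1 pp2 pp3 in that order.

Op 1: fork(P0) -> P1. 2 ppages; refcounts: pp0:2 pp1:2
Op 2: read(P0, v0) -> 49. No state change.
Op 3: fork(P1) -> P2. 2 ppages; refcounts: pp0:3 pp1:3
Op 4: write(P1, v0, 161). refcount(pp0)=3>1 -> COPY to pp2. 3 ppages; refcounts: pp0:2 pp1:3 pp2:1
Op 5: write(P1, v1, 144). refcount(pp1)=3>1 -> COPY to pp3. 4 ppages; refcounts: pp0:2 pp1:2 pp2:1 pp3:1

Answer: 2 2 1 1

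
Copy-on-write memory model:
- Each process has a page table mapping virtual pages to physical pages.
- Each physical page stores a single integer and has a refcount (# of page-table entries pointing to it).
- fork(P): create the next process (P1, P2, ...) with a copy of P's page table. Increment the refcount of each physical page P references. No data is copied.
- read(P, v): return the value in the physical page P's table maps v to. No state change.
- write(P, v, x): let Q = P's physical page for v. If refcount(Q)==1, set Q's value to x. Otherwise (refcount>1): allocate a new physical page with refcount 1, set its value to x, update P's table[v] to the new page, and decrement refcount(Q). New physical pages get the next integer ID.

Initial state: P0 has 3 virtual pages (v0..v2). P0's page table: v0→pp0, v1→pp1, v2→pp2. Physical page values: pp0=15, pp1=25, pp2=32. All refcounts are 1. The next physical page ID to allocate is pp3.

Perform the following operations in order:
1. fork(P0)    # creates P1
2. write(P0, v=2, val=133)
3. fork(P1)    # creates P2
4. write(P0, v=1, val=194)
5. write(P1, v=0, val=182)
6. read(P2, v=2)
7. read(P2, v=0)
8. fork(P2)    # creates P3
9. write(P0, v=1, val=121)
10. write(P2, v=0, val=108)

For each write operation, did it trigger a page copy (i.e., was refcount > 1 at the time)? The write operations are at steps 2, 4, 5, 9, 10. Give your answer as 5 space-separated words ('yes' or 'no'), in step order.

Op 1: fork(P0) -> P1. 3 ppages; refcounts: pp0:2 pp1:2 pp2:2
Op 2: write(P0, v2, 133). refcount(pp2)=2>1 -> COPY to pp3. 4 ppages; refcounts: pp0:2 pp1:2 pp2:1 pp3:1
Op 3: fork(P1) -> P2. 4 ppages; refcounts: pp0:3 pp1:3 pp2:2 pp3:1
Op 4: write(P0, v1, 194). refcount(pp1)=3>1 -> COPY to pp4. 5 ppages; refcounts: pp0:3 pp1:2 pp2:2 pp3:1 pp4:1
Op 5: write(P1, v0, 182). refcount(pp0)=3>1 -> COPY to pp5. 6 ppages; refcounts: pp0:2 pp1:2 pp2:2 pp3:1 pp4:1 pp5:1
Op 6: read(P2, v2) -> 32. No state change.
Op 7: read(P2, v0) -> 15. No state change.
Op 8: fork(P2) -> P3. 6 ppages; refcounts: pp0:3 pp1:3 pp2:3 pp3:1 pp4:1 pp5:1
Op 9: write(P0, v1, 121). refcount(pp4)=1 -> write in place. 6 ppages; refcounts: pp0:3 pp1:3 pp2:3 pp3:1 pp4:1 pp5:1
Op 10: write(P2, v0, 108). refcount(pp0)=3>1 -> COPY to pp6. 7 ppages; refcounts: pp0:2 pp1:3 pp2:3 pp3:1 pp4:1 pp5:1 pp6:1

yes yes yes no yes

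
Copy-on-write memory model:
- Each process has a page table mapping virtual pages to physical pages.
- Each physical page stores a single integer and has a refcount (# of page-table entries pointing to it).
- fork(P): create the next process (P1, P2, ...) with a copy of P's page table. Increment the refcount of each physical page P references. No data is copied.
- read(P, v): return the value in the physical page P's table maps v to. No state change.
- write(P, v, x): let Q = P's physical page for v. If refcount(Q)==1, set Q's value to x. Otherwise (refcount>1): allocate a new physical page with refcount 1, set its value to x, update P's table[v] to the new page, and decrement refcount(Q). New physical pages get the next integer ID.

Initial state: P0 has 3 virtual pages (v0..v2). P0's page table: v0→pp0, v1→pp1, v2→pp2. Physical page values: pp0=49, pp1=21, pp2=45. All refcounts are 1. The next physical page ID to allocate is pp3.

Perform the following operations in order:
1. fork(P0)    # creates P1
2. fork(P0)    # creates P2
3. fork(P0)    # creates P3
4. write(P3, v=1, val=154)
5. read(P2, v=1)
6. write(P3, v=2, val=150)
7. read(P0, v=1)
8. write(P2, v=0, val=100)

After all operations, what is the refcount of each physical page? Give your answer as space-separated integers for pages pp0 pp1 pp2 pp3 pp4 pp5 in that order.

Op 1: fork(P0) -> P1. 3 ppages; refcounts: pp0:2 pp1:2 pp2:2
Op 2: fork(P0) -> P2. 3 ppages; refcounts: pp0:3 pp1:3 pp2:3
Op 3: fork(P0) -> P3. 3 ppages; refcounts: pp0:4 pp1:4 pp2:4
Op 4: write(P3, v1, 154). refcount(pp1)=4>1 -> COPY to pp3. 4 ppages; refcounts: pp0:4 pp1:3 pp2:4 pp3:1
Op 5: read(P2, v1) -> 21. No state change.
Op 6: write(P3, v2, 150). refcount(pp2)=4>1 -> COPY to pp4. 5 ppages; refcounts: pp0:4 pp1:3 pp2:3 pp3:1 pp4:1
Op 7: read(P0, v1) -> 21. No state change.
Op 8: write(P2, v0, 100). refcount(pp0)=4>1 -> COPY to pp5. 6 ppages; refcounts: pp0:3 pp1:3 pp2:3 pp3:1 pp4:1 pp5:1

Answer: 3 3 3 1 1 1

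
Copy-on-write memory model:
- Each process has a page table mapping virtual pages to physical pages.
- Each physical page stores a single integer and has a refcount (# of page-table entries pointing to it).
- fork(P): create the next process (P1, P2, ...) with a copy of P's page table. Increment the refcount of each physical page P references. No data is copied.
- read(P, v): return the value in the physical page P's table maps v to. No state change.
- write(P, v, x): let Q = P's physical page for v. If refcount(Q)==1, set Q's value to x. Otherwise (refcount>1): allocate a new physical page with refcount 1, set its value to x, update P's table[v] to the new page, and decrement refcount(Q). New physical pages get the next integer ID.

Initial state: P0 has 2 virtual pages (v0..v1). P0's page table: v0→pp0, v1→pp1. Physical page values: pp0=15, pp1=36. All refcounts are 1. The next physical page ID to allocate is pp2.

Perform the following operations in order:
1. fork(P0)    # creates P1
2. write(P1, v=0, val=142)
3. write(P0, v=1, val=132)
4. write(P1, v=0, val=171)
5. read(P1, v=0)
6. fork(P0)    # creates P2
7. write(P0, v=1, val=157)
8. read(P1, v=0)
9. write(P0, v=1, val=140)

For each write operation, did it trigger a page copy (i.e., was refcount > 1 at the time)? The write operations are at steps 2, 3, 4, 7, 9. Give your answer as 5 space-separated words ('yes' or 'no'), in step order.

Op 1: fork(P0) -> P1. 2 ppages; refcounts: pp0:2 pp1:2
Op 2: write(P1, v0, 142). refcount(pp0)=2>1 -> COPY to pp2. 3 ppages; refcounts: pp0:1 pp1:2 pp2:1
Op 3: write(P0, v1, 132). refcount(pp1)=2>1 -> COPY to pp3. 4 ppages; refcounts: pp0:1 pp1:1 pp2:1 pp3:1
Op 4: write(P1, v0, 171). refcount(pp2)=1 -> write in place. 4 ppages; refcounts: pp0:1 pp1:1 pp2:1 pp3:1
Op 5: read(P1, v0) -> 171. No state change.
Op 6: fork(P0) -> P2. 4 ppages; refcounts: pp0:2 pp1:1 pp2:1 pp3:2
Op 7: write(P0, v1, 157). refcount(pp3)=2>1 -> COPY to pp4. 5 ppages; refcounts: pp0:2 pp1:1 pp2:1 pp3:1 pp4:1
Op 8: read(P1, v0) -> 171. No state change.
Op 9: write(P0, v1, 140). refcount(pp4)=1 -> write in place. 5 ppages; refcounts: pp0:2 pp1:1 pp2:1 pp3:1 pp4:1

yes yes no yes no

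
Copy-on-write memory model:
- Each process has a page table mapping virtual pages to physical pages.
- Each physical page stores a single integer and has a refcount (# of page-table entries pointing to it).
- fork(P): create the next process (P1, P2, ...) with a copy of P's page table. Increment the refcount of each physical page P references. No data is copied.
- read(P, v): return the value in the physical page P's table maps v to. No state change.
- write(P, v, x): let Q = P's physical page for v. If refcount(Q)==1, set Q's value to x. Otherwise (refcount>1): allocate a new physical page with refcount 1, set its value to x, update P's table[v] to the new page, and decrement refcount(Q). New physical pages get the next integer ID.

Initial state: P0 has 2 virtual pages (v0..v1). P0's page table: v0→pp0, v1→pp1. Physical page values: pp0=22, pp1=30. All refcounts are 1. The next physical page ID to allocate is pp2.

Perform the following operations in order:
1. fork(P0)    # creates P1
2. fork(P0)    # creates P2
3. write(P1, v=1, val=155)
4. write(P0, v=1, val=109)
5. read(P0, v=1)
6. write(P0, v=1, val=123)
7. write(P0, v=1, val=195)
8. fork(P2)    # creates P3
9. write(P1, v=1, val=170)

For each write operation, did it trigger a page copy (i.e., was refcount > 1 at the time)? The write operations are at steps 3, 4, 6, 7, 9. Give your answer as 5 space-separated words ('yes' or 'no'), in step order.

Op 1: fork(P0) -> P1. 2 ppages; refcounts: pp0:2 pp1:2
Op 2: fork(P0) -> P2. 2 ppages; refcounts: pp0:3 pp1:3
Op 3: write(P1, v1, 155). refcount(pp1)=3>1 -> COPY to pp2. 3 ppages; refcounts: pp0:3 pp1:2 pp2:1
Op 4: write(P0, v1, 109). refcount(pp1)=2>1 -> COPY to pp3. 4 ppages; refcounts: pp0:3 pp1:1 pp2:1 pp3:1
Op 5: read(P0, v1) -> 109. No state change.
Op 6: write(P0, v1, 123). refcount(pp3)=1 -> write in place. 4 ppages; refcounts: pp0:3 pp1:1 pp2:1 pp3:1
Op 7: write(P0, v1, 195). refcount(pp3)=1 -> write in place. 4 ppages; refcounts: pp0:3 pp1:1 pp2:1 pp3:1
Op 8: fork(P2) -> P3. 4 ppages; refcounts: pp0:4 pp1:2 pp2:1 pp3:1
Op 9: write(P1, v1, 170). refcount(pp2)=1 -> write in place. 4 ppages; refcounts: pp0:4 pp1:2 pp2:1 pp3:1

yes yes no no no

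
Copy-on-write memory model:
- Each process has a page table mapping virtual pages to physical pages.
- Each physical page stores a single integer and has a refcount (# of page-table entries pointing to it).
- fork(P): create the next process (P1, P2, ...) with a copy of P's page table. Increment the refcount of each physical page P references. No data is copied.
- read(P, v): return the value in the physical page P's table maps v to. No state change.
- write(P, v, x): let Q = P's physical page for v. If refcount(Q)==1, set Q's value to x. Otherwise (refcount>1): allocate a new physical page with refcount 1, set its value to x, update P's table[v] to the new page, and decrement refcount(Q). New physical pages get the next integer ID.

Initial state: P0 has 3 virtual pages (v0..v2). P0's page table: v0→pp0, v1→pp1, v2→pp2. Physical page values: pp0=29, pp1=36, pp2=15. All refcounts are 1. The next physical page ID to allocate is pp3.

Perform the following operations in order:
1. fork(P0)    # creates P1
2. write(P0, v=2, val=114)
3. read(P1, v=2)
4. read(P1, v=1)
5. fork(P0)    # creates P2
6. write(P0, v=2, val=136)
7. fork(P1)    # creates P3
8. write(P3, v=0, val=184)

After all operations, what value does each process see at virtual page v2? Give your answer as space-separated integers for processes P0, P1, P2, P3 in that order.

Op 1: fork(P0) -> P1. 3 ppages; refcounts: pp0:2 pp1:2 pp2:2
Op 2: write(P0, v2, 114). refcount(pp2)=2>1 -> COPY to pp3. 4 ppages; refcounts: pp0:2 pp1:2 pp2:1 pp3:1
Op 3: read(P1, v2) -> 15. No state change.
Op 4: read(P1, v1) -> 36. No state change.
Op 5: fork(P0) -> P2. 4 ppages; refcounts: pp0:3 pp1:3 pp2:1 pp3:2
Op 6: write(P0, v2, 136). refcount(pp3)=2>1 -> COPY to pp4. 5 ppages; refcounts: pp0:3 pp1:3 pp2:1 pp3:1 pp4:1
Op 7: fork(P1) -> P3. 5 ppages; refcounts: pp0:4 pp1:4 pp2:2 pp3:1 pp4:1
Op 8: write(P3, v0, 184). refcount(pp0)=4>1 -> COPY to pp5. 6 ppages; refcounts: pp0:3 pp1:4 pp2:2 pp3:1 pp4:1 pp5:1
P0: v2 -> pp4 = 136
P1: v2 -> pp2 = 15
P2: v2 -> pp3 = 114
P3: v2 -> pp2 = 15

Answer: 136 15 114 15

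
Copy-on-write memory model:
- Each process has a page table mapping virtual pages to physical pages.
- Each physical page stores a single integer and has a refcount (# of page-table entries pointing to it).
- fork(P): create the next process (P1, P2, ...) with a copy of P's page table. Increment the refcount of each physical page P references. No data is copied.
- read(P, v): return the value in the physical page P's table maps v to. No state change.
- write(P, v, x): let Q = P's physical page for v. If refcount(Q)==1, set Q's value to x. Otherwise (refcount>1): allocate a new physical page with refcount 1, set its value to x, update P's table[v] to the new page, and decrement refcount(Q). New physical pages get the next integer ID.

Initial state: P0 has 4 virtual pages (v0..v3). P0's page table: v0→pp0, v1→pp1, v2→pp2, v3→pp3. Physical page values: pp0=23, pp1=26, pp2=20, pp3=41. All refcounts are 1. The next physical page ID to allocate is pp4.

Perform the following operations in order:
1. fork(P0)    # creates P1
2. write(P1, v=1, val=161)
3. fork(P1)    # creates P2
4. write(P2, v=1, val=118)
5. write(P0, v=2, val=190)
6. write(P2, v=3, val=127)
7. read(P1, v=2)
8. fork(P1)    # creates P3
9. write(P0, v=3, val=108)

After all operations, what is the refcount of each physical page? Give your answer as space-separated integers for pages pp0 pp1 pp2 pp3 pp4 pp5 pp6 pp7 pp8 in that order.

Op 1: fork(P0) -> P1. 4 ppages; refcounts: pp0:2 pp1:2 pp2:2 pp3:2
Op 2: write(P1, v1, 161). refcount(pp1)=2>1 -> COPY to pp4. 5 ppages; refcounts: pp0:2 pp1:1 pp2:2 pp3:2 pp4:1
Op 3: fork(P1) -> P2. 5 ppages; refcounts: pp0:3 pp1:1 pp2:3 pp3:3 pp4:2
Op 4: write(P2, v1, 118). refcount(pp4)=2>1 -> COPY to pp5. 6 ppages; refcounts: pp0:3 pp1:1 pp2:3 pp3:3 pp4:1 pp5:1
Op 5: write(P0, v2, 190). refcount(pp2)=3>1 -> COPY to pp6. 7 ppages; refcounts: pp0:3 pp1:1 pp2:2 pp3:3 pp4:1 pp5:1 pp6:1
Op 6: write(P2, v3, 127). refcount(pp3)=3>1 -> COPY to pp7. 8 ppages; refcounts: pp0:3 pp1:1 pp2:2 pp3:2 pp4:1 pp5:1 pp6:1 pp7:1
Op 7: read(P1, v2) -> 20. No state change.
Op 8: fork(P1) -> P3. 8 ppages; refcounts: pp0:4 pp1:1 pp2:3 pp3:3 pp4:2 pp5:1 pp6:1 pp7:1
Op 9: write(P0, v3, 108). refcount(pp3)=3>1 -> COPY to pp8. 9 ppages; refcounts: pp0:4 pp1:1 pp2:3 pp3:2 pp4:2 pp5:1 pp6:1 pp7:1 pp8:1

Answer: 4 1 3 2 2 1 1 1 1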